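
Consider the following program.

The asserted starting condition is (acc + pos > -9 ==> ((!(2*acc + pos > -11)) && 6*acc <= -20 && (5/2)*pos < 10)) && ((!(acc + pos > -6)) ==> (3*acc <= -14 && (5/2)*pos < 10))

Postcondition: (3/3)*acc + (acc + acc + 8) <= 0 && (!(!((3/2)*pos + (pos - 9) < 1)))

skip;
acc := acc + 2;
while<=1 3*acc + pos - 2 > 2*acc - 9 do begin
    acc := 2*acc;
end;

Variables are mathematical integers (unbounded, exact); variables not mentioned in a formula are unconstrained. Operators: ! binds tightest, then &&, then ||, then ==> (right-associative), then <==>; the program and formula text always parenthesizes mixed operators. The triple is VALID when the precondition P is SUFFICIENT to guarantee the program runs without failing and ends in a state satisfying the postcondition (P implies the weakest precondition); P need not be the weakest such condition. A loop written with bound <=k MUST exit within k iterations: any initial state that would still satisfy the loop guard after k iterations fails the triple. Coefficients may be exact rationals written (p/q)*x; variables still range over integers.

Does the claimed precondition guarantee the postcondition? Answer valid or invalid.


Working backward. After the program, the postcondition (3/3)*acc + (acc + acc + 8) <= 0 && (!(!((3/2)*pos + (pos - 9) < 1))) must hold; in canonical form it is 3*acc <= -8 && (5/2)*pos < 10.
Before the loop (bound <=1), unroll the exhaustion recursion (WP_0 = exit-now case; WP_j = one more guarded iteration, up to j = 1):
  WP_0: (!(acc + pos > -7)) && 3*acc <= -8 && (5/2)*pos < 10
  WP_1: (acc + pos > -7 ==> ((!(2*acc + pos > -7)) && 6*acc <= -8 && (5/2)*pos < 10)) && ((!(acc + pos > -7)) ==> (3*acc <= -8 && (5/2)*pos < 10))
So before the loop: (acc + pos > -7 ==> ((!(2*acc + pos > -7)) && 6*acc <= -8 && (5/2)*pos < 10)) && ((!(acc + pos > -7)) ==> (3*acc <= -8 && (5/2)*pos < 10))
Before acc := acc + 2: (acc + pos > -9 ==> ((!(2*acc + pos > -11)) && 6*acc <= -20 && (5/2)*pos < 10)) && ((!(acc + pos > -9)) ==> (3*acc <= -14 && (5/2)*pos < 10))
Before skip: (acc + pos > -9 ==> ((!(2*acc + pos > -11)) && 6*acc <= -20 && (5/2)*pos < 10)) && ((!(acc + pos > -9)) ==> (3*acc <= -14 && (5/2)*pos < 10))
The weakest precondition is (acc + pos > -9 ==> ((!(2*acc + pos > -11)) && 6*acc <= -20 && (5/2)*pos < 10)) && ((!(acc + pos > -9)) ==> (3*acc <= -14 && (5/2)*pos < 10)).
Check whether (acc + pos > -9 ==> ((!(2*acc + pos > -11)) && 6*acc <= -20 && (5/2)*pos < 10)) && ((!(acc + pos > -6)) ==> (3*acc <= -14 && (5/2)*pos < 10)) implies it.
Every state satisfying the precondition satisfies the weakest precondition: the implication holds.
Answer: valid


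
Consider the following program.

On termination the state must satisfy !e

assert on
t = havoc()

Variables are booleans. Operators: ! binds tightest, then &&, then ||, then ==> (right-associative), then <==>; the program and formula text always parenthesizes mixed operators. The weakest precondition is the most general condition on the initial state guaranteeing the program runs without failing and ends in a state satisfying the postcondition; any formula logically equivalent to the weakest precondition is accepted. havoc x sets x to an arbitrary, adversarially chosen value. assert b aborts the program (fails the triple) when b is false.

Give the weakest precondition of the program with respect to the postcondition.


Working backward. After the program, !e must hold.
Before havoc t: !e
Before assert on: on && (!e)
Answer: WP = on && (!e)


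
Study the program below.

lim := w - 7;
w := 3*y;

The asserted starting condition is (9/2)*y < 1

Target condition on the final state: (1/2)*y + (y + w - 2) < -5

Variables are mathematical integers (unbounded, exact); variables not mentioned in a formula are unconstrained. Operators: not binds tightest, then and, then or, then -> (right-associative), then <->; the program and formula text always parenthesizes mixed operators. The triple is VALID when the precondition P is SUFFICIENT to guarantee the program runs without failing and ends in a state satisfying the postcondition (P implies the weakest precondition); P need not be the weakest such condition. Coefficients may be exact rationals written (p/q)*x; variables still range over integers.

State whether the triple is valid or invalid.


Working backward. After the program, the postcondition (1/2)*y + (y + w - 2) < -5 must hold; in canonical form it is w + (3/2)*y < -3.
Before w := 3*y: (9/2)*y < -3
Before lim := w - 7: (9/2)*y < -3
The weakest precondition is (9/2)*y < -3.
Check whether (9/2)*y < 1 implies it.
Countermodel: at the initial state y = 0, the precondition holds but the weakest precondition fails.
Answer: invalid


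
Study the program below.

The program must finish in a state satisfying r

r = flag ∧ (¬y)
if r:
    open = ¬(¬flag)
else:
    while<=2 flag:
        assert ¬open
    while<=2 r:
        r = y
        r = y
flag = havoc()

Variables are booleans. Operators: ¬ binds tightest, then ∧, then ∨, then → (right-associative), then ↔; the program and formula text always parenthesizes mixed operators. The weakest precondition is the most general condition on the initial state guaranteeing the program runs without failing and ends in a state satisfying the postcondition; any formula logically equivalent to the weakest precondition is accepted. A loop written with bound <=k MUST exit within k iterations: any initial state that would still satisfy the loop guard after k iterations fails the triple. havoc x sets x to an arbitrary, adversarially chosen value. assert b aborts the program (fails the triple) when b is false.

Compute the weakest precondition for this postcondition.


Working backward. After the program, r must hold.
Before havoc flag: r
Then branch requires r; else branch requires (flag → ((¬open) ∧ (flag → ((¬open) ∧ (¬flag) ∧ (r → ((¬y) ∧ ((¬y) → y))) ∧ ((¬r) → r))) ∧ ((¬flag) → ((r → ((¬y) ∧ ((¬y) → y))) ∧ ((¬r) → r))))) ∧ ((¬flag) → ((r → ((¬y) ∧ ((¬y) → y))) ∧ ((¬r) → r))).
Before the if: (¬r) → ((flag → ((¬open) ∧ (flag → ((¬open) ∧ (¬flag) ∧ (r → ((¬y) ∧ ((¬y) → y))) ∧ ((¬r) → r))) ∧ ((¬flag) → ((r → ((¬y) ∧ ((¬y) → y))) ∧ ((¬r) → r))))) ∧ ((¬flag) → ((r → ((¬y) ∧ ((¬y) → y))) ∧ ((¬r) → r))))
Before r := flag ∧ (¬y): (¬(flag ∧ (¬y))) → ((flag → ((¬open) ∧ (flag → ((¬open) ∧ (¬flag) ∧ ((flag ∧ (¬y)) → ((¬y) ∧ ((¬y) → y))) ∧ ((¬(flag ∧ (¬y))) → (flag ∧ (¬y))))) ∧ ((¬flag) → (((flag ∧ (¬y)) → ((¬y) ∧ ((¬y) → y))) ∧ ((¬(flag ∧ (¬y))) → (flag ∧ (¬y))))))) ∧ ((¬flag) → (((flag ∧ (¬y)) → ((¬y) ∧ ((¬y) → y))) ∧ ((¬(flag ∧ (¬y))) → (flag ∧ (¬y))))))
Answer: WP = (¬(flag ∧ (¬y))) → ((flag → ((¬open) ∧ (flag → ((¬open) ∧ (¬flag) ∧ ((flag ∧ (¬y)) → ((¬y) ∧ ((¬y) → y))) ∧ ((¬(flag ∧ (¬y))) → (flag ∧ (¬y))))) ∧ ((¬flag) → (((flag ∧ (¬y)) → ((¬y) ∧ ((¬y) → y))) ∧ ((¬(flag ∧ (¬y))) → (flag ∧ (¬y))))))) ∧ ((¬flag) → (((flag ∧ (¬y)) → ((¬y) ∧ ((¬y) → y))) ∧ ((¬(flag ∧ (¬y))) → (flag ∧ (¬y))))))


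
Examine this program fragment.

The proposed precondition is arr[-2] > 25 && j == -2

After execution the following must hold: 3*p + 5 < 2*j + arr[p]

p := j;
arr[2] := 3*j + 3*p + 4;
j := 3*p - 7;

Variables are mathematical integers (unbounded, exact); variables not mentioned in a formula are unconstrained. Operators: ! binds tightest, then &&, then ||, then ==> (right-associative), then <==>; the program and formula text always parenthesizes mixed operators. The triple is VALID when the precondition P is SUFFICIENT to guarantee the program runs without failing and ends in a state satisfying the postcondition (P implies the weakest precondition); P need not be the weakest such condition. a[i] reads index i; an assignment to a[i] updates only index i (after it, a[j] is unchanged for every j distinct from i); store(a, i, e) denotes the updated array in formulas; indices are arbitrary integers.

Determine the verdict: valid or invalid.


Working backward. After the program, the postcondition 3*p + 5 < 2*j + arr[p] must hold; in canonical form it is 3*p < arr[p] + 2*j - 5.
Before j := 3*p - 7: arr[p] + 3*p > 19
Before arr[2] := 3*j + 3*p + 4: store(arr, 2, 3*j + 3*p + 4)[p] + 3*p > 19
Before p := j: store(arr, 2, 6*j + 4)[j] + 3*j > 19
The weakest precondition is store(arr, 2, 6*j + 4)[j] + 3*j > 19.
Check whether arr[-2] > 25 && j == -2 implies it.
Every state satisfying the precondition satisfies the weakest precondition: the implication holds.
Answer: valid


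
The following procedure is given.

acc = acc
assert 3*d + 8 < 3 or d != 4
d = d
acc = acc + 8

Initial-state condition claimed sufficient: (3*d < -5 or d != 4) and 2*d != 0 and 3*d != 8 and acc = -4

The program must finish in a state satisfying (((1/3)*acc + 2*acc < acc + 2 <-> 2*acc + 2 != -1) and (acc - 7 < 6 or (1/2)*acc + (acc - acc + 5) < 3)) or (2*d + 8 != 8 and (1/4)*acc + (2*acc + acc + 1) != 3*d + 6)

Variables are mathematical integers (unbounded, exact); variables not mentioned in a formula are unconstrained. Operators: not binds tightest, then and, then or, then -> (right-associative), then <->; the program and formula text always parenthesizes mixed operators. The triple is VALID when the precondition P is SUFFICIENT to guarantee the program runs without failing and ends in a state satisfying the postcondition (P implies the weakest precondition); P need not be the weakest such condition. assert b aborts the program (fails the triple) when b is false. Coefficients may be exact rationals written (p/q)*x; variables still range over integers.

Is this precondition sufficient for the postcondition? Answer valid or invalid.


Working backward. After the program, the postcondition (((1/3)*acc + 2*acc < acc + 2 <-> 2*acc + 2 != -1) and (acc - 7 < 6 or (1/2)*acc + (acc - acc + 5) < 3)) or (2*d + 8 != 8 and (1/4)*acc + (2*acc + acc + 1) != 3*d + 6) must hold; in canonical form it is (((4/3)*acc < 2 <-> 2*acc != -3) and (acc < 13 or (1/2)*acc < -2)) or (2*d != 0 and (13/4)*acc != 3*d + 5).
Before acc := acc + 8: (((4/3)*acc < -26/3 <-> 2*acc != -19) and (acc < 5 or (1/2)*acc < -6)) or (2*d != 0 and (13/4)*acc != 3*d - 21)
Before d := d: (((4/3)*acc < -26/3 <-> 2*acc != -19) and (acc < 5 or (1/2)*acc < -6)) or (2*d != 0 and (13/4)*acc != 3*d - 21)
Before assert 3*d + 8 < 3 or d != 4: (3*d < -5 or d != 4) and ((((4/3)*acc < -26/3 <-> 2*acc != -19) and (acc < 5 or (1/2)*acc < -6)) or (2*d != 0 and (13/4)*acc != 3*d - 21))
Before acc := acc: (3*d < -5 or d != 4) and ((((4/3)*acc < -26/3 <-> 2*acc != -19) and (acc < 5 or (1/2)*acc < -6)) or (2*d != 0 and (13/4)*acc != 3*d - 21))
The weakest precondition is (3*d < -5 or d != 4) and ((((4/3)*acc < -26/3 <-> 2*acc != -19) and (acc < 5 or (1/2)*acc < -6)) or (2*d != 0 and (13/4)*acc != 3*d - 21)).
Check whether (3*d < -5 or d != 4) and 2*d != 0 and 3*d != 8 and acc = -4 implies it.
Every state satisfying the precondition satisfies the weakest precondition: the implication holds.
Answer: valid


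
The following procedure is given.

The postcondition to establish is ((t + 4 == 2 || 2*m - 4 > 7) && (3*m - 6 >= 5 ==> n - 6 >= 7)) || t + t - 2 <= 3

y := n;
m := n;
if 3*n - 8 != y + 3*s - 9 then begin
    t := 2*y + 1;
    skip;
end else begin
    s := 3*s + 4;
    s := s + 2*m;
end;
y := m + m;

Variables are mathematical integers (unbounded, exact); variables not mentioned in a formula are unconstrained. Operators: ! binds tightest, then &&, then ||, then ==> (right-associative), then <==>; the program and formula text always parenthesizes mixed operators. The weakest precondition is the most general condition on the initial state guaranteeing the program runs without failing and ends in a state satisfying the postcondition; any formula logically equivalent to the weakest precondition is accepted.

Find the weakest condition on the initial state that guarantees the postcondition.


Working backward. After the program, the postcondition ((t + 4 == 2 || 2*m - 4 > 7) && (3*m - 6 >= 5 ==> n - 6 >= 7)) || t + t - 2 <= 3 must hold; in canonical form it is ((t == -2 || 2*m > 11) && (3*m >= 11 ==> n >= 13)) || 2*t <= 5.
Before y := m + m: ((t == -2 || 2*m > 11) && (3*m >= 11 ==> n >= 13)) || 2*t <= 5
Then branch requires ((2*y == -3 || 2*m > 11) && (3*m >= 11 ==> n >= 13)) || 4*y <= 3; else branch requires ((t == -2 || 2*m > 11) && (3*m >= 11 ==> n >= 13)) || 2*t <= 5.
Before the if: (3*n != 3*s + y - 1 ==> (((2*y == -3 || 2*m > 11) && (3*m >= 11 ==> n >= 13)) || 4*y <= 3)) && ((!(3*n != 3*s + y - 1)) ==> (((t == -2 || 2*m > 11) && (3*m >= 11 ==> n >= 13)) || 2*t <= 5))
Before m := n: (3*n != 3*s + y - 1 ==> (((2*y == -3 || 2*n > 11) && (3*n >= 11 ==> n >= 13)) || 4*y <= 3)) && ((!(3*n != 3*s + y - 1)) ==> (((t == -2 || 2*n > 11) && (3*n >= 11 ==> n >= 13)) || 2*t <= 5))
Before y := n: (2*n != 3*s - 1 ==> (((2*n == -3 || 2*n > 11) && (3*n >= 11 ==> n >= 13)) || 4*n <= 3)) && ((!(2*n != 3*s - 1)) ==> (((t == -2 || 2*n > 11) && (3*n >= 11 ==> n >= 13)) || 2*t <= 5))
Answer: WP = (2*n != 3*s - 1 ==> (((2*n == -3 || 2*n > 11) && (3*n >= 11 ==> n >= 13)) || 4*n <= 3)) && ((!(2*n != 3*s - 1)) ==> (((t == -2 || 2*n > 11) && (3*n >= 11 ==> n >= 13)) || 2*t <= 5))


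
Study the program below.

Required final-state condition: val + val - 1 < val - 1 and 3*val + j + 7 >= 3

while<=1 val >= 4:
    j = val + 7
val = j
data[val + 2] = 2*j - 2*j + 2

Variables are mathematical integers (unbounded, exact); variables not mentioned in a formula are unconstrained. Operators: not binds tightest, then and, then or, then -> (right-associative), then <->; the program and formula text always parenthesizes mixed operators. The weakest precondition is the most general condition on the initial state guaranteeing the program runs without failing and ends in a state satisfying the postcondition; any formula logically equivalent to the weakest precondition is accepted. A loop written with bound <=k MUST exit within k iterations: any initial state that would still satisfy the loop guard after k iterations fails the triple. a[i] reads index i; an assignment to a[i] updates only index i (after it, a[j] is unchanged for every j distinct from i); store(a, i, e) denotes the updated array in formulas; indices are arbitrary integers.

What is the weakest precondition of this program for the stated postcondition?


Working backward. After the program, the postcondition val + val - 1 < val - 1 and 3*val + j + 7 >= 3 must hold; in canonical form it is val < 0 and j + 3*val >= -4.
Before data[val + 2] := 2*j - 2*j + 2: val < 0 and j + 3*val >= -4
Before val := j: j < 0 and 4*j >= -4
Before the loop (bound <=1), unroll the exhaustion recursion (WP_0 = exit-now case; WP_j = one more guarded iteration, up to j = 1):
  WP_0: (not (val >= 4)) and j < 0 and 4*j >= -4
  WP_1: (val >= 4 -> ((not (val >= 4)) and val < -7 and 4*val >= -32)) and ((not (val >= 4)) -> (j < 0 and 4*j >= -4))
So before the loop: (val >= 4 -> ((not (val >= 4)) and val < -7 and 4*val >= -32)) and ((not (val >= 4)) -> (j < 0 and 4*j >= -4))
Answer: WP = (val >= 4 -> ((not (val >= 4)) and val < -7 and 4*val >= -32)) and ((not (val >= 4)) -> (j < 0 and 4*j >= -4))


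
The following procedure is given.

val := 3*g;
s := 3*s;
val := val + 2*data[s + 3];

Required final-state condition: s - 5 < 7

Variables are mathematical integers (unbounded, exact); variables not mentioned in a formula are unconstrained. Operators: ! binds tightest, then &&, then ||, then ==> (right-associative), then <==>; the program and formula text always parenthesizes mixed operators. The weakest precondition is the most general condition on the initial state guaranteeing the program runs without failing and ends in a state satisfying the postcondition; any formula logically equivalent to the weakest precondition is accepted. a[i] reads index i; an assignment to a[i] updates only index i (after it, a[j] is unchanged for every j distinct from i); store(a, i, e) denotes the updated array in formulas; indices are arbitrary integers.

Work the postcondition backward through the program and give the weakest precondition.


Working backward. After the program, the postcondition s - 5 < 7 must hold; in canonical form it is s < 12.
Before val := val + 2*data[s + 3]: s < 12
Before s := 3*s: 3*s < 12
Before val := 3*g: 3*s < 12
Answer: WP = 3*s < 12


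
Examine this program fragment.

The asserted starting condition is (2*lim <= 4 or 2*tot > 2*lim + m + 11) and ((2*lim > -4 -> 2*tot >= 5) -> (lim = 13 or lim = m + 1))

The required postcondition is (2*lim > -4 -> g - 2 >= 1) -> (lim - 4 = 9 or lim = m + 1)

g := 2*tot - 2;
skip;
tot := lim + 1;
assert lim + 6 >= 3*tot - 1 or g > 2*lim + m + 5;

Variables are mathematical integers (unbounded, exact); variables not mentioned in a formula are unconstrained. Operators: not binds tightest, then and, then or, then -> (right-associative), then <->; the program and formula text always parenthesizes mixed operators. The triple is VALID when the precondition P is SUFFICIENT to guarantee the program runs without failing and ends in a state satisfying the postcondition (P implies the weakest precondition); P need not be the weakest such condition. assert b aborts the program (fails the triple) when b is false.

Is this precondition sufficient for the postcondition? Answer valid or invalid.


Working backward. After the program, the postcondition (2*lim > -4 -> g - 2 >= 1) -> (lim - 4 = 9 or lim = m + 1) must hold; in canonical form it is (2*lim > -4 -> g >= 3) -> (lim = 13 or lim = m + 1).
Before assert lim + 6 >= 3*tot - 1 or g > 2*lim + m + 5: (lim >= 3*tot - 7 or g > 2*lim + m + 5) and ((2*lim > -4 -> g >= 3) -> (lim = 13 or lim = m + 1))
Before tot := lim + 1: (2*lim <= 4 or g > 2*lim + m + 5) and ((2*lim > -4 -> g >= 3) -> (lim = 13 or lim = m + 1))
Before skip: (2*lim <= 4 or g > 2*lim + m + 5) and ((2*lim > -4 -> g >= 3) -> (lim = 13 or lim = m + 1))
Before g := 2*tot - 2: (2*lim <= 4 or 2*tot > 2*lim + m + 7) and ((2*lim > -4 -> 2*tot >= 5) -> (lim = 13 or lim = m + 1))
The weakest precondition is (2*lim <= 4 or 2*tot > 2*lim + m + 7) and ((2*lim > -4 -> 2*tot >= 5) -> (lim = 13 or lim = m + 1)).
Check whether (2*lim <= 4 or 2*tot > 2*lim + m + 11) and ((2*lim > -4 -> 2*tot >= 5) -> (lim = 13 or lim = m + 1)) implies it.
Every state satisfying the precondition satisfies the weakest precondition: the implication holds.
Answer: valid


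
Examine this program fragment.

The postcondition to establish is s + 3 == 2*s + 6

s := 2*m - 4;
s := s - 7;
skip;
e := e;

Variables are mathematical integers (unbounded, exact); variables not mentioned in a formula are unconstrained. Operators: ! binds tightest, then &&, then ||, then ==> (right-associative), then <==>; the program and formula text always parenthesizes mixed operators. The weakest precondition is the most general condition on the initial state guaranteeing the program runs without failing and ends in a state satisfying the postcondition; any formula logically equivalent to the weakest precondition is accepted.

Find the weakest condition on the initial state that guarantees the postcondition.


Working backward. After the program, the postcondition s + 3 == 2*s + 6 must hold; in canonical form it is s == -3.
Before e := e: s == -3
Before skip: s == -3
Before s := s - 7: s == 4
Before s := 2*m - 4: 2*m == 8
Answer: WP = 2*m == 8


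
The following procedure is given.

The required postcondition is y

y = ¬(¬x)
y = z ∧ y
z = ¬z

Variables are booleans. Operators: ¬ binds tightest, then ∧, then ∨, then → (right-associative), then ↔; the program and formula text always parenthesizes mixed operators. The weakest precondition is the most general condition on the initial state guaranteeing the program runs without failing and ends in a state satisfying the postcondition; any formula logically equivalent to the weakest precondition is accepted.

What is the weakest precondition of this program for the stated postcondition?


Working backward. After the program, y must hold.
Before z := ¬z: y
Before y := z ∧ y: z ∧ y
Before y := ¬(¬x): z ∧ x
Answer: WP = z ∧ x


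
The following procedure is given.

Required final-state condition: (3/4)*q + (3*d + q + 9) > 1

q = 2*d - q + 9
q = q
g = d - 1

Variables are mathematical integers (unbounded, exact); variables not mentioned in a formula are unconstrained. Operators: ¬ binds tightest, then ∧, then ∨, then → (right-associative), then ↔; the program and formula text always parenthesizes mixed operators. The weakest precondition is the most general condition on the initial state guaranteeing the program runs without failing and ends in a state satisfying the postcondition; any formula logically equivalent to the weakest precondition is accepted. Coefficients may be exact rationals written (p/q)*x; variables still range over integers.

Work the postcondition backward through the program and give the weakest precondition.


Working backward. After the program, the postcondition (3/4)*q + (3*d + q + 9) > 1 must hold; in canonical form it is 3*d + (7/4)*q > -8.
Before g := d - 1: 3*d + (7/4)*q > -8
Before q := q: 3*d + (7/4)*q > -8
Before q := 2*d - q + 9: (13/2)*d > (7/4)*q - 95/4
Answer: WP = (13/2)*d > (7/4)*q - 95/4


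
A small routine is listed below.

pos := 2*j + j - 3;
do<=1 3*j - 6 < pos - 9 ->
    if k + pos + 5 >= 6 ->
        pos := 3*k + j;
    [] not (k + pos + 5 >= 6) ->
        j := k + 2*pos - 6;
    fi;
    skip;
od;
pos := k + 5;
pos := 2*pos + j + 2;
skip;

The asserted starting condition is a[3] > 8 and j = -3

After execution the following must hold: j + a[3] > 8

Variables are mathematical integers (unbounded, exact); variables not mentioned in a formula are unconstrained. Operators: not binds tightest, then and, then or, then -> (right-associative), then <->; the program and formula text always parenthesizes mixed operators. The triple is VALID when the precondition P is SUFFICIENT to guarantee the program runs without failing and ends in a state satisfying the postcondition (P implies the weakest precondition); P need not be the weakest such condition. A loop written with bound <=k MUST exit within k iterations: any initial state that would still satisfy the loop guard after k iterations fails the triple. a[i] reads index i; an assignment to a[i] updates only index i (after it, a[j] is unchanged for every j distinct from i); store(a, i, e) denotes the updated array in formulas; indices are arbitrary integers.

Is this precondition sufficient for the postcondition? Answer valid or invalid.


Working backward. After the program, the postcondition j + a[3] > 8 must hold; in canonical form it is a[3] + j > 8.
Before skip: a[3] + j > 8
Before pos := 2*pos + j + 2: a[3] + j > 8
Before pos := k + 5: a[3] + j > 8
Before the loop (bound <=1), unroll the exhaustion recursion (WP_0 = exit-now case; WP_j = one more guarded iteration, up to j = 1):
  WP_0: (not (3*j < pos - 3)) and a[3] + j > 8
  WP_1: (3*j < pos - 3 -> ((k + pos >= 1 -> ((not (2*j < 3*k - 3)) and a[3] + j > 8)) and ((not (k + pos >= 1)) -> ((not (3*k + 5*pos < 15)) and a[3] + k + 2*pos > 14)))) and ((not (3*j < pos - 3)) -> a[3] + j > 8)
So before the loop: (3*j < pos - 3 -> ((k + pos >= 1 -> ((not (2*j < 3*k - 3)) and a[3] + j > 8)) and ((not (k + pos >= 1)) -> ((not (3*k + 5*pos < 15)) and a[3] + k + 2*pos > 14)))) and ((not (3*j < pos - 3)) -> a[3] + j > 8)
Before pos := 2*j + j - 3: a[3] + j > 8
The weakest precondition is a[3] + j > 8.
Check whether a[3] > 8 and j = -3 implies it.
Countermodel: at the initial state a = {[3] = 9, elsewhere 9}, j = -3, the precondition holds but the weakest precondition fails.
Answer: invalid


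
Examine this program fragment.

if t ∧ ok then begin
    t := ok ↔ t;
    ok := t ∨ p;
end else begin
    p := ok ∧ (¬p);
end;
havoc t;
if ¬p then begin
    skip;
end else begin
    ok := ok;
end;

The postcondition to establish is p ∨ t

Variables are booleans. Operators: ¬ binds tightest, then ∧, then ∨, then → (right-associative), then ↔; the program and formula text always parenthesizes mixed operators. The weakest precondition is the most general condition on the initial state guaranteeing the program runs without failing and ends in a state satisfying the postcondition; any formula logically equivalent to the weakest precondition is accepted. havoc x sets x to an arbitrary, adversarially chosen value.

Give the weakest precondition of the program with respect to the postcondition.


Working backward. After the program, p ∨ t must hold.
Then branch requires p ∨ t; else branch requires p ∨ t.
Before the if: ((¬p) → (p ∨ t)) ∧ (p → (p ∨ t))
Before havoc t: (¬p) → p
Then branch requires (¬p) → p; else branch requires (¬(ok ∧ (¬p))) → (ok ∧ (¬p)).
Before the if: ((t ∧ ok) → ((¬p) → p)) ∧ ((¬(t ∧ ok)) → ((¬(ok ∧ (¬p))) → (ok ∧ (¬p))))
Answer: WP = ((t ∧ ok) → ((¬p) → p)) ∧ ((¬(t ∧ ok)) → ((¬(ok ∧ (¬p))) → (ok ∧ (¬p))))


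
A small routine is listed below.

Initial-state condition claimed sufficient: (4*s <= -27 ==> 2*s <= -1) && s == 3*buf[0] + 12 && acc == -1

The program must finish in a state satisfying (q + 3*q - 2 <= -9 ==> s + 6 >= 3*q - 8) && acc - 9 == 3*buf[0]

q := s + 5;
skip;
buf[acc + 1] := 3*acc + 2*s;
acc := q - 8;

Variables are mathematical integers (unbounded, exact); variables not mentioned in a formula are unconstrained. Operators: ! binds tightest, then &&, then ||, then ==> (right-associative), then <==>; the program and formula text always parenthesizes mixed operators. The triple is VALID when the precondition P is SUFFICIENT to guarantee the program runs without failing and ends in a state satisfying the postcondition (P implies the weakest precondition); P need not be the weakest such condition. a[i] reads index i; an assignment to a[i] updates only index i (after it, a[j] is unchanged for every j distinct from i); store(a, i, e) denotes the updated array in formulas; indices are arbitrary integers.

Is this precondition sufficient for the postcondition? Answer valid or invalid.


Working backward. After the program, the postcondition (q + 3*q - 2 <= -9 ==> s + 6 >= 3*q - 8) && acc - 9 == 3*buf[0] must hold; in canonical form it is (4*q <= -7 ==> s >= 3*q - 14) && acc == 3*buf[0] + 9.
Before acc := q - 8: (4*q <= -7 ==> s >= 3*q - 14) && q == 3*buf[0] + 17
Before buf[acc + 1] := 3*acc + 2*s: (4*q <= -7 ==> s >= 3*q - 14) && q == 3*store(buf, acc + 1, 3*acc + 2*s)[0] + 17
Before skip: (4*q <= -7 ==> s >= 3*q - 14) && q == 3*store(buf, acc + 1, 3*acc + 2*s)[0] + 17
Before q := s + 5: (4*s <= -27 ==> 2*s <= -1) && s == 3*store(buf, acc + 1, 3*acc + 2*s)[0] + 12
The weakest precondition is (4*s <= -27 ==> 2*s <= -1) && s == 3*store(buf, acc + 1, 3*acc + 2*s)[0] + 12.
Check whether (4*s <= -27 ==> 2*s <= -1) && s == 3*buf[0] + 12 && acc == -1 implies it.
Countermodel: at the initial state acc = -1, buf = {[0] = 0, elsewhere 0}, s = 12, the precondition holds but the weakest precondition fails.
Answer: invalid


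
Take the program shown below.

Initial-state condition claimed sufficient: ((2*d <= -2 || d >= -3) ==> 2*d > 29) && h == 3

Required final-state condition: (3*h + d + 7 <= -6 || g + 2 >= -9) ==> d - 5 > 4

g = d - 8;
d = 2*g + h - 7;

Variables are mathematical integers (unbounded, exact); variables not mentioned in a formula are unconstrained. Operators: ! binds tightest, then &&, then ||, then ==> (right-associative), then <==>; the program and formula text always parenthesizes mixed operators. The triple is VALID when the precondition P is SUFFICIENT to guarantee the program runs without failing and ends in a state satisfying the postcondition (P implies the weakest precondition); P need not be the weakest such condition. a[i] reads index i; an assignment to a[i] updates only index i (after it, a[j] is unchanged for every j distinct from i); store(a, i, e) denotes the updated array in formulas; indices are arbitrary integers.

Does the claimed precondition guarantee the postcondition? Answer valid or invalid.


Working backward. After the program, the postcondition (3*h + d + 7 <= -6 || g + 2 >= -9) ==> d - 5 > 4 must hold; in canonical form it is (d + 3*h <= -13 || g >= -11) ==> d > 9.
Before d := 2*g + h - 7: (2*g + 4*h <= -6 || g >= -11) ==> 2*g + h > 16
Before g := d - 8: (2*d + 4*h <= 10 || d >= -3) ==> 2*d + h > 32
The weakest precondition is (2*d + 4*h <= 10 || d >= -3) ==> 2*d + h > 32.
Check whether ((2*d <= -2 || d >= -3) ==> 2*d > 29) && h == 3 implies it.
Every state satisfying the precondition satisfies the weakest precondition: the implication holds.
Answer: valid


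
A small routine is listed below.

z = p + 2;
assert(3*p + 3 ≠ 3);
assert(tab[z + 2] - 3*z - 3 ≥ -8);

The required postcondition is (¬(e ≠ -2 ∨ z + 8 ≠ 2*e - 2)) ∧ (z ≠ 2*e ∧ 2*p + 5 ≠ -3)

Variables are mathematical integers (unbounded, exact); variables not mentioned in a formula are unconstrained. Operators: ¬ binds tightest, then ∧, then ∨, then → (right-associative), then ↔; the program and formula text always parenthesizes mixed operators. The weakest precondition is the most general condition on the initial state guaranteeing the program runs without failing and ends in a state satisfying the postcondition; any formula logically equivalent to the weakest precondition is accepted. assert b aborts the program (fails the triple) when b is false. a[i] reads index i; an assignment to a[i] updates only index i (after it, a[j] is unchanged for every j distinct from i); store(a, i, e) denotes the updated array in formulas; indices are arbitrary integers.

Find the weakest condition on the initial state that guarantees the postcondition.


Working backward. After the program, the postcondition (¬(e ≠ -2 ∨ z + 8 ≠ 2*e - 2)) ∧ (z ≠ 2*e ∧ 2*p + 5 ≠ -3) must hold; in canonical form it is (¬(e ≠ -2 ∨ z ≠ 2*e - 10)) ∧ z ≠ 2*e ∧ 2*p ≠ -8.
Before assert tab[z + 2] - 3*z - 3 ≥ -8: tab[z + 2] ≥ 3*z - 5 ∧ (¬(e ≠ -2 ∨ z ≠ 2*e - 10)) ∧ z ≠ 2*e ∧ 2*p ≠ -8
Before assert 3*p + 3 ≠ 3: 3*p ≠ 0 ∧ tab[z + 2] ≥ 3*z - 5 ∧ (¬(e ≠ -2 ∨ z ≠ 2*e - 10)) ∧ z ≠ 2*e ∧ 2*p ≠ -8
Before z := p + 2: 3*p ≠ 0 ∧ tab[p + 4] ≥ 3*p + 1 ∧ (¬(e ≠ -2 ∨ p ≠ 2*e - 12)) ∧ p ≠ 2*e - 2 ∧ 2*p ≠ -8
Answer: WP = 3*p ≠ 0 ∧ tab[p + 4] ≥ 3*p + 1 ∧ (¬(e ≠ -2 ∨ p ≠ 2*e - 12)) ∧ p ≠ 2*e - 2 ∧ 2*p ≠ -8


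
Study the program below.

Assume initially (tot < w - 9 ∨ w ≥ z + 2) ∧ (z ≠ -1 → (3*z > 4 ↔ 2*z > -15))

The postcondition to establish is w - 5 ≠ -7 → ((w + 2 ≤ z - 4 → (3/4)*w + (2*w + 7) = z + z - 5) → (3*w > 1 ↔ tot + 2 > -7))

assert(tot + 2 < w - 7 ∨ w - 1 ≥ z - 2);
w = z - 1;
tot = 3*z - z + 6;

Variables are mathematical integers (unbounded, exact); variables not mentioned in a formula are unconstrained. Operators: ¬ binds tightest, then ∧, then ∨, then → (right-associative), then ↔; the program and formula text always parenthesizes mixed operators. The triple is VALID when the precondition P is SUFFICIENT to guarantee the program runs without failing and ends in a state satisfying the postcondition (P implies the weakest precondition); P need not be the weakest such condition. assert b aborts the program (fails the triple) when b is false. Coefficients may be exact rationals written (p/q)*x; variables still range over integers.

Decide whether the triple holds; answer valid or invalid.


Working backward. After the program, the postcondition w - 5 ≠ -7 → ((w + 2 ≤ z - 4 → (3/4)*w + (2*w + 7) = z + z - 5) → (3*w > 1 ↔ tot + 2 > -7)) must hold; in canonical form it is w ≠ -2 → ((w ≤ z - 6 → (11/4)*w = 2*z - 12) → (3*w > 1 ↔ tot > -9)).
Before tot := 3*z - z + 6: w ≠ -2 → ((w ≤ z - 6 → (11/4)*w = 2*z - 12) → (3*w > 1 ↔ 2*z > -15))
Before w := z - 1: z ≠ -1 → (3*z > 4 ↔ 2*z > -15)
Before assert tot + 2 < w - 7 ∨ w - 1 ≥ z - 2: (tot < w - 9 ∨ w ≥ z - 1) ∧ (z ≠ -1 → (3*z > 4 ↔ 2*z > -15))
The weakest precondition is (tot < w - 9 ∨ w ≥ z - 1) ∧ (z ≠ -1 → (3*z > 4 ↔ 2*z > -15)).
Check whether (tot < w - 9 ∨ w ≥ z + 2) ∧ (z ≠ -1 → (3*z > 4 ↔ 2*z > -15)) implies it.
Every state satisfying the precondition satisfies the weakest precondition: the implication holds.
Answer: valid


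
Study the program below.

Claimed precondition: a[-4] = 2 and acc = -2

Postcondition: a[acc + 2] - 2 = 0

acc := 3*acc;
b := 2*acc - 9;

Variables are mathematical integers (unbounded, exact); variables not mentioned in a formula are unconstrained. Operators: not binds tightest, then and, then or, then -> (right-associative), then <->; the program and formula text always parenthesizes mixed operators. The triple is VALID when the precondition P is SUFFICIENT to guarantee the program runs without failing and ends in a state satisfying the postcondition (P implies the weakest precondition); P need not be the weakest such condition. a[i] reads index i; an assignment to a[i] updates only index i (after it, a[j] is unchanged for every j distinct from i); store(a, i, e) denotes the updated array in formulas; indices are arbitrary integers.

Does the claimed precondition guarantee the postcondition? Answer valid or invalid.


Working backward. After the program, the postcondition a[acc + 2] - 2 = 0 must hold; in canonical form it is a[acc + 2] = 2.
Before b := 2*acc - 9: a[acc + 2] = 2
Before acc := 3*acc: a[3*acc + 2] = 2
The weakest precondition is a[3*acc + 2] = 2.
Check whether a[-4] = 2 and acc = -2 implies it.
Every state satisfying the precondition satisfies the weakest precondition: the implication holds.
Answer: valid


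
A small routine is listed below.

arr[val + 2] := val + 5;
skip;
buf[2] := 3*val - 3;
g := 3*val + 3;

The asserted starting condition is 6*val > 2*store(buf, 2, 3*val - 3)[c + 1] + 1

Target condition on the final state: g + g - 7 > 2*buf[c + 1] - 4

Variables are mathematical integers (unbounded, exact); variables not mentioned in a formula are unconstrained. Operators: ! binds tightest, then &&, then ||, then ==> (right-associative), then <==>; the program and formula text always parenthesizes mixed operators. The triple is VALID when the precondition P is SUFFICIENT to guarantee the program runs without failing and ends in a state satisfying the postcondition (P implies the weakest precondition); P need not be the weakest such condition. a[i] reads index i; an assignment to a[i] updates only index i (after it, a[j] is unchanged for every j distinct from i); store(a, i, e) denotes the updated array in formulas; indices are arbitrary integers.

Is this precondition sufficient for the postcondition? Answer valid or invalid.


Working backward. After the program, the postcondition g + g - 7 > 2*buf[c + 1] - 4 must hold; in canonical form it is 2*g > 2*buf[c + 1] + 3.
Before g := 3*val + 3: 6*val > 2*buf[c + 1] - 3
Before buf[2] := 3*val - 3: 6*val > 2*store(buf, 2, 3*val - 3)[c + 1] - 3
Before skip: 6*val > 2*store(buf, 2, 3*val - 3)[c + 1] - 3
Before arr[val + 2] := val + 5: 6*val > 2*store(buf, 2, 3*val - 3)[c + 1] - 3
The weakest precondition is 6*val > 2*store(buf, 2, 3*val - 3)[c + 1] - 3.
Check whether 6*val > 2*store(buf, 2, 3*val - 3)[c + 1] + 1 implies it.
Every state satisfying the precondition satisfies the weakest precondition: the implication holds.
Answer: valid


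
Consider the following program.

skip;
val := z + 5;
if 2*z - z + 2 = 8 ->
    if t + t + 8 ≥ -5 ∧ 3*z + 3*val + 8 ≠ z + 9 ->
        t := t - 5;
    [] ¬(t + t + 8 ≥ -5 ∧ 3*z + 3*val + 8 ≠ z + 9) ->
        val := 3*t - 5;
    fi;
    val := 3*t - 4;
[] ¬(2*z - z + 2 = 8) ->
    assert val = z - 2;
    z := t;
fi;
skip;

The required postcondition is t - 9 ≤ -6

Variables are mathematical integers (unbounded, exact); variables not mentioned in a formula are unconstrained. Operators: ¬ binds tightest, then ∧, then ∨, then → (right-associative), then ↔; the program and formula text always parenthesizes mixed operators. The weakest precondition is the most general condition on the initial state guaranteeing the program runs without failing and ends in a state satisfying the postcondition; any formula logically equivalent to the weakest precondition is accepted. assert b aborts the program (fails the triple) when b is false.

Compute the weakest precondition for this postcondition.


Working backward. After the program, the postcondition t - 9 ≤ -6 must hold; in canonical form it is t ≤ 3.
Before skip: t ≤ 3
Then branch requires ((2*t ≥ -13 ∧ 3*val + 2*z ≠ 1) → t ≤ 8) ∧ ((¬(2*t ≥ -13 ∧ 3*val + 2*z ≠ 1)) → t ≤ 3); else branch requires val = z - 2 ∧ t ≤ 3.
Before the if: (z = 6 → (((2*t ≥ -13 ∧ 3*val + 2*z ≠ 1) → t ≤ 8) ∧ ((¬(2*t ≥ -13 ∧ 3*val + 2*z ≠ 1)) → t ≤ 3))) ∧ ((¬(z = 6)) → (val = z - 2 ∧ t ≤ 3))
Before val := z + 5: (z = 6 → (((2*t ≥ -13 ∧ 5*z ≠ -14) → t ≤ 8) ∧ ((¬(2*t ≥ -13 ∧ 5*z ≠ -14)) → t ≤ 3))) ∧ z = 6
Before skip: (z = 6 → (((2*t ≥ -13 ∧ 5*z ≠ -14) → t ≤ 8) ∧ ((¬(2*t ≥ -13 ∧ 5*z ≠ -14)) → t ≤ 3))) ∧ z = 6
Answer: WP = (z = 6 → (((2*t ≥ -13 ∧ 5*z ≠ -14) → t ≤ 8) ∧ ((¬(2*t ≥ -13 ∧ 5*z ≠ -14)) → t ≤ 3))) ∧ z = 6


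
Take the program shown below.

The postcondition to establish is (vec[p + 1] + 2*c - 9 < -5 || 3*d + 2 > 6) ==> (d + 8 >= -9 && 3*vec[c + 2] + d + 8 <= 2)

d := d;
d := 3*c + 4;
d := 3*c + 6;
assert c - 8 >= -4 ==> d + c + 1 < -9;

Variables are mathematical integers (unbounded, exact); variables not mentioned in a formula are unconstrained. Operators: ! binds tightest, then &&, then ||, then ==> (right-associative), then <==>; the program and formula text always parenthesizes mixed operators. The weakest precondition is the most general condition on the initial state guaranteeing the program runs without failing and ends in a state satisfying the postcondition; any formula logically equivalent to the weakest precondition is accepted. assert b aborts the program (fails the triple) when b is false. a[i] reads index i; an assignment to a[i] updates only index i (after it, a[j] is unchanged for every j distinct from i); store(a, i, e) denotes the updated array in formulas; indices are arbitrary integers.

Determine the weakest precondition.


Working backward. After the program, the postcondition (vec[p + 1] + 2*c - 9 < -5 || 3*d + 2 > 6) ==> (d + 8 >= -9 && 3*vec[c + 2] + d + 8 <= 2) must hold; in canonical form it is (vec[p + 1] + 2*c < 4 || 3*d > 4) ==> (d >= -17 && 3*vec[c + 2] + d <= -6).
Before assert c - 8 >= -4 ==> d + c + 1 < -9: (c >= 4 ==> c + d < -10) && ((vec[p + 1] + 2*c < 4 || 3*d > 4) ==> (d >= -17 && 3*vec[c + 2] + d <= -6))
Before d := 3*c + 6: (c >= 4 ==> 4*c < -16) && ((vec[p + 1] + 2*c < 4 || 9*c > -14) ==> (3*c >= -23 && 3*vec[c + 2] + 3*c <= -12))
Before d := 3*c + 4: (c >= 4 ==> 4*c < -16) && ((vec[p + 1] + 2*c < 4 || 9*c > -14) ==> (3*c >= -23 && 3*vec[c + 2] + 3*c <= -12))
Before d := d: (c >= 4 ==> 4*c < -16) && ((vec[p + 1] + 2*c < 4 || 9*c > -14) ==> (3*c >= -23 && 3*vec[c + 2] + 3*c <= -12))
Answer: WP = (c >= 4 ==> 4*c < -16) && ((vec[p + 1] + 2*c < 4 || 9*c > -14) ==> (3*c >= -23 && 3*vec[c + 2] + 3*c <= -12))


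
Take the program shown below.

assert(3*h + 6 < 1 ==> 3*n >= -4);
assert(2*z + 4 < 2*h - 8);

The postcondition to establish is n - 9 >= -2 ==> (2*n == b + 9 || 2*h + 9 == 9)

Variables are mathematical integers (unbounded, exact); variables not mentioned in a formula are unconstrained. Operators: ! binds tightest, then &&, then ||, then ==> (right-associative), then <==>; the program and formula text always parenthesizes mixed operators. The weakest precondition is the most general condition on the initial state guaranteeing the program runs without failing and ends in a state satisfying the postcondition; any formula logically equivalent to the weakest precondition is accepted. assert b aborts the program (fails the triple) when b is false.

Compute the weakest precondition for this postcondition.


Working backward. After the program, the postcondition n - 9 >= -2 ==> (2*n == b + 9 || 2*h + 9 == 9) must hold; in canonical form it is n >= 7 ==> (2*n == b + 9 || 2*h == 0).
Before assert 2*z + 4 < 2*h - 8: 2*z < 2*h - 12 && (n >= 7 ==> (2*n == b + 9 || 2*h == 0))
Before assert 3*h + 6 < 1 ==> 3*n >= -4: (3*h < -5 ==> 3*n >= -4) && 2*z < 2*h - 12 && (n >= 7 ==> (2*n == b + 9 || 2*h == 0))
Answer: WP = (3*h < -5 ==> 3*n >= -4) && 2*z < 2*h - 12 && (n >= 7 ==> (2*n == b + 9 || 2*h == 0))
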